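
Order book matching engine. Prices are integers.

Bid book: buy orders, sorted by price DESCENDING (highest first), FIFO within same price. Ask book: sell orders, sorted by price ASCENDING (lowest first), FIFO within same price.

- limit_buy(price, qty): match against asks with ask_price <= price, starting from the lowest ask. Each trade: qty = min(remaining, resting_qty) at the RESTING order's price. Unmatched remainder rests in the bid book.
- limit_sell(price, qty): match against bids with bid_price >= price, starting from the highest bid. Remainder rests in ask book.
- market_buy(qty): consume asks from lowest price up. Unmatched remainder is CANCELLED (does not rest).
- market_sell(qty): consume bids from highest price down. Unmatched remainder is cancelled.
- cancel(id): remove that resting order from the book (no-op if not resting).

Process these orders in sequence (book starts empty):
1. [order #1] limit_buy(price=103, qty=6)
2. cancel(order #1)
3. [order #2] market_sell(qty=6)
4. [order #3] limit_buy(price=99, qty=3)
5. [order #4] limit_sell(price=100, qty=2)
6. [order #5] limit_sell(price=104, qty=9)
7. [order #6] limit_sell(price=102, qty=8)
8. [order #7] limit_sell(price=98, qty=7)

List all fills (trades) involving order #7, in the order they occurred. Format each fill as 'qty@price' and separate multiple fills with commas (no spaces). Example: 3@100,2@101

After op 1 [order #1] limit_buy(price=103, qty=6): fills=none; bids=[#1:6@103] asks=[-]
After op 2 cancel(order #1): fills=none; bids=[-] asks=[-]
After op 3 [order #2] market_sell(qty=6): fills=none; bids=[-] asks=[-]
After op 4 [order #3] limit_buy(price=99, qty=3): fills=none; bids=[#3:3@99] asks=[-]
After op 5 [order #4] limit_sell(price=100, qty=2): fills=none; bids=[#3:3@99] asks=[#4:2@100]
After op 6 [order #5] limit_sell(price=104, qty=9): fills=none; bids=[#3:3@99] asks=[#4:2@100 #5:9@104]
After op 7 [order #6] limit_sell(price=102, qty=8): fills=none; bids=[#3:3@99] asks=[#4:2@100 #6:8@102 #5:9@104]
After op 8 [order #7] limit_sell(price=98, qty=7): fills=#3x#7:3@99; bids=[-] asks=[#7:4@98 #4:2@100 #6:8@102 #5:9@104]

Answer: 3@99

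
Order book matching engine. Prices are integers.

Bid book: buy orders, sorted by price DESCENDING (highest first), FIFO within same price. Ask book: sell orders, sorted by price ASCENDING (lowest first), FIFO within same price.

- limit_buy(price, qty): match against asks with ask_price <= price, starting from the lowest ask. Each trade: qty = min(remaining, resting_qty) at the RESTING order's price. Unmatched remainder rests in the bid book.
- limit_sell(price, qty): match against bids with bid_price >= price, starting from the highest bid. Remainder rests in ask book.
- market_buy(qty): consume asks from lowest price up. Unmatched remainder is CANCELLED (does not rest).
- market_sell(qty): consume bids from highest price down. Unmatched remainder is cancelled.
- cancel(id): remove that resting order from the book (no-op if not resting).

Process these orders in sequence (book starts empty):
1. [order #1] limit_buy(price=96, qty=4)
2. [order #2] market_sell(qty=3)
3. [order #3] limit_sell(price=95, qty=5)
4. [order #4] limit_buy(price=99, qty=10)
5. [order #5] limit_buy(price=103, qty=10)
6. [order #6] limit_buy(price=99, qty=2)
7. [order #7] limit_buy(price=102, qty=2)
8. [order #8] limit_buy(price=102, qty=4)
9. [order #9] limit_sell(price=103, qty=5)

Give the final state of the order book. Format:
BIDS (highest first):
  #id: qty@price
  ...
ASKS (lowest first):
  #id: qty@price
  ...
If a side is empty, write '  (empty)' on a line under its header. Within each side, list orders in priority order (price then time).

After op 1 [order #1] limit_buy(price=96, qty=4): fills=none; bids=[#1:4@96] asks=[-]
After op 2 [order #2] market_sell(qty=3): fills=#1x#2:3@96; bids=[#1:1@96] asks=[-]
After op 3 [order #3] limit_sell(price=95, qty=5): fills=#1x#3:1@96; bids=[-] asks=[#3:4@95]
After op 4 [order #4] limit_buy(price=99, qty=10): fills=#4x#3:4@95; bids=[#4:6@99] asks=[-]
After op 5 [order #5] limit_buy(price=103, qty=10): fills=none; bids=[#5:10@103 #4:6@99] asks=[-]
After op 6 [order #6] limit_buy(price=99, qty=2): fills=none; bids=[#5:10@103 #4:6@99 #6:2@99] asks=[-]
After op 7 [order #7] limit_buy(price=102, qty=2): fills=none; bids=[#5:10@103 #7:2@102 #4:6@99 #6:2@99] asks=[-]
After op 8 [order #8] limit_buy(price=102, qty=4): fills=none; bids=[#5:10@103 #7:2@102 #8:4@102 #4:6@99 #6:2@99] asks=[-]
After op 9 [order #9] limit_sell(price=103, qty=5): fills=#5x#9:5@103; bids=[#5:5@103 #7:2@102 #8:4@102 #4:6@99 #6:2@99] asks=[-]

Answer: BIDS (highest first):
  #5: 5@103
  #7: 2@102
  #8: 4@102
  #4: 6@99
  #6: 2@99
ASKS (lowest first):
  (empty)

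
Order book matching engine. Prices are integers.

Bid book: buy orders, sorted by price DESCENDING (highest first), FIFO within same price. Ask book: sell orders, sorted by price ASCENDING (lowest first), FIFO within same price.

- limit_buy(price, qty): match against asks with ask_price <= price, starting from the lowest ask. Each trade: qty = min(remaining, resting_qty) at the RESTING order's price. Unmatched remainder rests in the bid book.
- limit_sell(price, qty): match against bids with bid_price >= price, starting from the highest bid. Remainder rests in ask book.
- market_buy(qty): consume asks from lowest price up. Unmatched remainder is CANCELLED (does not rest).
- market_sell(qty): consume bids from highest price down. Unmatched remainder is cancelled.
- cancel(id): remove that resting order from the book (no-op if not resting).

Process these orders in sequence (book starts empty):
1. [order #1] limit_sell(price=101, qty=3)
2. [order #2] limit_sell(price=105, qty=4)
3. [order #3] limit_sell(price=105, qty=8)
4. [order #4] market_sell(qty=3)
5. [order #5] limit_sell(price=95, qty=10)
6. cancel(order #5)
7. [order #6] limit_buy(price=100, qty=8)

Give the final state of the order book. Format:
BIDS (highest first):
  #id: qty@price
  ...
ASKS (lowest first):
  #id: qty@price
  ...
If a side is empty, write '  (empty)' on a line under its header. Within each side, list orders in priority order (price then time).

Answer: BIDS (highest first):
  #6: 8@100
ASKS (lowest first):
  #1: 3@101
  #2: 4@105
  #3: 8@105

Derivation:
After op 1 [order #1] limit_sell(price=101, qty=3): fills=none; bids=[-] asks=[#1:3@101]
After op 2 [order #2] limit_sell(price=105, qty=4): fills=none; bids=[-] asks=[#1:3@101 #2:4@105]
After op 3 [order #3] limit_sell(price=105, qty=8): fills=none; bids=[-] asks=[#1:3@101 #2:4@105 #3:8@105]
After op 4 [order #4] market_sell(qty=3): fills=none; bids=[-] asks=[#1:3@101 #2:4@105 #3:8@105]
After op 5 [order #5] limit_sell(price=95, qty=10): fills=none; bids=[-] asks=[#5:10@95 #1:3@101 #2:4@105 #3:8@105]
After op 6 cancel(order #5): fills=none; bids=[-] asks=[#1:3@101 #2:4@105 #3:8@105]
After op 7 [order #6] limit_buy(price=100, qty=8): fills=none; bids=[#6:8@100] asks=[#1:3@101 #2:4@105 #3:8@105]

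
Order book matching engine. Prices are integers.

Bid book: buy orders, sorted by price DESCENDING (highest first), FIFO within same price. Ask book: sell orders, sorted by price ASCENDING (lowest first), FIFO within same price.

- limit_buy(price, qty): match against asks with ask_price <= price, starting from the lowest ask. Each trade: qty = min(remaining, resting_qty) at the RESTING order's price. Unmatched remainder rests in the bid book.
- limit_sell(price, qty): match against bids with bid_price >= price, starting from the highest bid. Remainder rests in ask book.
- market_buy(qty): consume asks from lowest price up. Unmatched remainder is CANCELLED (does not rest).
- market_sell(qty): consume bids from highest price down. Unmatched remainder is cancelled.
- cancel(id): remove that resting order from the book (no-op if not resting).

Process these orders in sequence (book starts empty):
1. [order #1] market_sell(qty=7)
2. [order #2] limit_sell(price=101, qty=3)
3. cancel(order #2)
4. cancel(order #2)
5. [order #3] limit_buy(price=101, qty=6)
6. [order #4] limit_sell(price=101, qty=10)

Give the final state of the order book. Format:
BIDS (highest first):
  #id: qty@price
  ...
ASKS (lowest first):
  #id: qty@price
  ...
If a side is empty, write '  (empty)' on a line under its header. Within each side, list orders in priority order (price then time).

Answer: BIDS (highest first):
  (empty)
ASKS (lowest first):
  #4: 4@101

Derivation:
After op 1 [order #1] market_sell(qty=7): fills=none; bids=[-] asks=[-]
After op 2 [order #2] limit_sell(price=101, qty=3): fills=none; bids=[-] asks=[#2:3@101]
After op 3 cancel(order #2): fills=none; bids=[-] asks=[-]
After op 4 cancel(order #2): fills=none; bids=[-] asks=[-]
After op 5 [order #3] limit_buy(price=101, qty=6): fills=none; bids=[#3:6@101] asks=[-]
After op 6 [order #4] limit_sell(price=101, qty=10): fills=#3x#4:6@101; bids=[-] asks=[#4:4@101]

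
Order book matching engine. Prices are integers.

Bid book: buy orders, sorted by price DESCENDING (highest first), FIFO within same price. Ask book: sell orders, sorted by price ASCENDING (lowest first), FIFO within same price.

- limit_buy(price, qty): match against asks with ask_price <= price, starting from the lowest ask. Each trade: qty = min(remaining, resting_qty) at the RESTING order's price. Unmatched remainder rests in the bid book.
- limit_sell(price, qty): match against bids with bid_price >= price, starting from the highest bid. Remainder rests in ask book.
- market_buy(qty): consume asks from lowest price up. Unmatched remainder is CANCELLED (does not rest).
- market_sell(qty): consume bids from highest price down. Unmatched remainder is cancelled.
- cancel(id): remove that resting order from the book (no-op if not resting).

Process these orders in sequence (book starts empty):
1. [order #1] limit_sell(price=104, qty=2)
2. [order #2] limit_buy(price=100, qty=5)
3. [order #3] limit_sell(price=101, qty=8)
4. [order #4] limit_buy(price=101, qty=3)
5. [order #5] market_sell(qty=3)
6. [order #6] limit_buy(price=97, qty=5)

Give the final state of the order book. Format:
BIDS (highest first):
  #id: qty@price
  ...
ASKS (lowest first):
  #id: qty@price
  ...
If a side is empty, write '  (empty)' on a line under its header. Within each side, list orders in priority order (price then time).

After op 1 [order #1] limit_sell(price=104, qty=2): fills=none; bids=[-] asks=[#1:2@104]
After op 2 [order #2] limit_buy(price=100, qty=5): fills=none; bids=[#2:5@100] asks=[#1:2@104]
After op 3 [order #3] limit_sell(price=101, qty=8): fills=none; bids=[#2:5@100] asks=[#3:8@101 #1:2@104]
After op 4 [order #4] limit_buy(price=101, qty=3): fills=#4x#3:3@101; bids=[#2:5@100] asks=[#3:5@101 #1:2@104]
After op 5 [order #5] market_sell(qty=3): fills=#2x#5:3@100; bids=[#2:2@100] asks=[#3:5@101 #1:2@104]
After op 6 [order #6] limit_buy(price=97, qty=5): fills=none; bids=[#2:2@100 #6:5@97] asks=[#3:5@101 #1:2@104]

Answer: BIDS (highest first):
  #2: 2@100
  #6: 5@97
ASKS (lowest first):
  #3: 5@101
  #1: 2@104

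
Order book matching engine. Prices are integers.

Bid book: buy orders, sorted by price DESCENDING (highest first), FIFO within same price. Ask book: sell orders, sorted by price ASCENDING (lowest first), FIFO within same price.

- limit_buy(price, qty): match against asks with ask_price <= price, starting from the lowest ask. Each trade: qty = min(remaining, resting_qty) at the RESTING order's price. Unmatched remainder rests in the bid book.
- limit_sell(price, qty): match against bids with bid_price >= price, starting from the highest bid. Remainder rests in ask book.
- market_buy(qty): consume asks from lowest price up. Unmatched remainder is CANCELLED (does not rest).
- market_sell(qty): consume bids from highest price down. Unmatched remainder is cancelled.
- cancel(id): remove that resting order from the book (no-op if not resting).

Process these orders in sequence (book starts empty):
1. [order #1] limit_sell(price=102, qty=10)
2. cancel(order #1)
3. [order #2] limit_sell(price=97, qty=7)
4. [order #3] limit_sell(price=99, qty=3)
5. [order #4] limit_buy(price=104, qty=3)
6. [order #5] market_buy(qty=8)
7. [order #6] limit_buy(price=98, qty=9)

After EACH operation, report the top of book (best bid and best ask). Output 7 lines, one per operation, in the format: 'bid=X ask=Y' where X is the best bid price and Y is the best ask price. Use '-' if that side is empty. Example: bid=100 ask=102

Answer: bid=- ask=102
bid=- ask=-
bid=- ask=97
bid=- ask=97
bid=- ask=97
bid=- ask=-
bid=98 ask=-

Derivation:
After op 1 [order #1] limit_sell(price=102, qty=10): fills=none; bids=[-] asks=[#1:10@102]
After op 2 cancel(order #1): fills=none; bids=[-] asks=[-]
After op 3 [order #2] limit_sell(price=97, qty=7): fills=none; bids=[-] asks=[#2:7@97]
After op 4 [order #3] limit_sell(price=99, qty=3): fills=none; bids=[-] asks=[#2:7@97 #3:3@99]
After op 5 [order #4] limit_buy(price=104, qty=3): fills=#4x#2:3@97; bids=[-] asks=[#2:4@97 #3:3@99]
After op 6 [order #5] market_buy(qty=8): fills=#5x#2:4@97 #5x#3:3@99; bids=[-] asks=[-]
After op 7 [order #6] limit_buy(price=98, qty=9): fills=none; bids=[#6:9@98] asks=[-]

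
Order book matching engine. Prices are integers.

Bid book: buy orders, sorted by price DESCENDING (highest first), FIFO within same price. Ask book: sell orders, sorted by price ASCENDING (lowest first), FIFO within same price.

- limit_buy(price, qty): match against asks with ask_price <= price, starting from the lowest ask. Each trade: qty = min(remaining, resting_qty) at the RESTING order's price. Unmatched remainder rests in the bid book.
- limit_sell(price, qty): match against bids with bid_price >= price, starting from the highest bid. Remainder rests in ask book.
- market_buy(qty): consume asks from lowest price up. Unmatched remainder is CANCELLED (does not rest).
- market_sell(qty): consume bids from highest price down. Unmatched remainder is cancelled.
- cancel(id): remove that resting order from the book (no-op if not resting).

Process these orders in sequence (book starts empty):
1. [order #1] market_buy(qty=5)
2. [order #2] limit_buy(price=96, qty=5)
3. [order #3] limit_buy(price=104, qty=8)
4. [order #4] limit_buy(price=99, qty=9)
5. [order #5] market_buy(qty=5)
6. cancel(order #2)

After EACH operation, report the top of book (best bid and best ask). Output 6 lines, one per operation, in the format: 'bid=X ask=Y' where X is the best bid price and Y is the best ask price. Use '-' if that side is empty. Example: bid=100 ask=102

Answer: bid=- ask=-
bid=96 ask=-
bid=104 ask=-
bid=104 ask=-
bid=104 ask=-
bid=104 ask=-

Derivation:
After op 1 [order #1] market_buy(qty=5): fills=none; bids=[-] asks=[-]
After op 2 [order #2] limit_buy(price=96, qty=5): fills=none; bids=[#2:5@96] asks=[-]
After op 3 [order #3] limit_buy(price=104, qty=8): fills=none; bids=[#3:8@104 #2:5@96] asks=[-]
After op 4 [order #4] limit_buy(price=99, qty=9): fills=none; bids=[#3:8@104 #4:9@99 #2:5@96] asks=[-]
After op 5 [order #5] market_buy(qty=5): fills=none; bids=[#3:8@104 #4:9@99 #2:5@96] asks=[-]
After op 6 cancel(order #2): fills=none; bids=[#3:8@104 #4:9@99] asks=[-]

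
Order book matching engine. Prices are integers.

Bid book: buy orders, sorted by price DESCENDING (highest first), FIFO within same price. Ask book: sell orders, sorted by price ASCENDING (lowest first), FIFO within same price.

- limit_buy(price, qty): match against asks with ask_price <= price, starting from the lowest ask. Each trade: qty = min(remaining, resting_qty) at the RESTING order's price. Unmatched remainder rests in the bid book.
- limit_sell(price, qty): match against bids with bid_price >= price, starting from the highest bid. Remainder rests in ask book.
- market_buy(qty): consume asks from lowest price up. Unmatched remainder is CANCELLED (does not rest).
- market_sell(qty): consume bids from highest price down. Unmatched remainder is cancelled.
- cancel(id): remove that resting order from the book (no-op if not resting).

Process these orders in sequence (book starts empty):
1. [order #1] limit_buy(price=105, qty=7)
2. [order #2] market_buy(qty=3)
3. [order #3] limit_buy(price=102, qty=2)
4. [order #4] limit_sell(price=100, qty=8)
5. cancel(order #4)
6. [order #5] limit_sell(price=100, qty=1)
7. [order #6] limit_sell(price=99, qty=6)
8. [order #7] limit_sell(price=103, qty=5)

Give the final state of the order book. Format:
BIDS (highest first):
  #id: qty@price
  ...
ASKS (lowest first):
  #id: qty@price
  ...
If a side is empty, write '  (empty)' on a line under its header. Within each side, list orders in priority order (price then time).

After op 1 [order #1] limit_buy(price=105, qty=7): fills=none; bids=[#1:7@105] asks=[-]
After op 2 [order #2] market_buy(qty=3): fills=none; bids=[#1:7@105] asks=[-]
After op 3 [order #3] limit_buy(price=102, qty=2): fills=none; bids=[#1:7@105 #3:2@102] asks=[-]
After op 4 [order #4] limit_sell(price=100, qty=8): fills=#1x#4:7@105 #3x#4:1@102; bids=[#3:1@102] asks=[-]
After op 5 cancel(order #4): fills=none; bids=[#3:1@102] asks=[-]
After op 6 [order #5] limit_sell(price=100, qty=1): fills=#3x#5:1@102; bids=[-] asks=[-]
After op 7 [order #6] limit_sell(price=99, qty=6): fills=none; bids=[-] asks=[#6:6@99]
After op 8 [order #7] limit_sell(price=103, qty=5): fills=none; bids=[-] asks=[#6:6@99 #7:5@103]

Answer: BIDS (highest first):
  (empty)
ASKS (lowest first):
  #6: 6@99
  #7: 5@103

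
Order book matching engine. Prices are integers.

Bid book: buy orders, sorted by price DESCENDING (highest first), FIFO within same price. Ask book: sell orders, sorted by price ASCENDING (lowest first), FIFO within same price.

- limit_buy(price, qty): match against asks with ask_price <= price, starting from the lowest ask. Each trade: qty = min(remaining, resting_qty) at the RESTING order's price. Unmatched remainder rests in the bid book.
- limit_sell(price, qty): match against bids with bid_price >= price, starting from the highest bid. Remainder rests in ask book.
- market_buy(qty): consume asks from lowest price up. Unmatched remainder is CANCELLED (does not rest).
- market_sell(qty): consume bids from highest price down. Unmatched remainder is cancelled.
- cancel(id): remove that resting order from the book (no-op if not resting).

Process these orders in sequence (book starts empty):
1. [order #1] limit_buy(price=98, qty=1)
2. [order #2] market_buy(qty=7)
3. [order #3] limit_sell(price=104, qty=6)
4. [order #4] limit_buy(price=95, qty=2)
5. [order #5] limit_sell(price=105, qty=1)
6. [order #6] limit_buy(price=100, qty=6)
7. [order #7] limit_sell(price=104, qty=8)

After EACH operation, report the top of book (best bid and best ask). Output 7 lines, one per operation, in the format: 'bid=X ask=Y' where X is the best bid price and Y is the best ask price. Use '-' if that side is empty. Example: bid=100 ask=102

After op 1 [order #1] limit_buy(price=98, qty=1): fills=none; bids=[#1:1@98] asks=[-]
After op 2 [order #2] market_buy(qty=7): fills=none; bids=[#1:1@98] asks=[-]
After op 3 [order #3] limit_sell(price=104, qty=6): fills=none; bids=[#1:1@98] asks=[#3:6@104]
After op 4 [order #4] limit_buy(price=95, qty=2): fills=none; bids=[#1:1@98 #4:2@95] asks=[#3:6@104]
After op 5 [order #5] limit_sell(price=105, qty=1): fills=none; bids=[#1:1@98 #4:2@95] asks=[#3:6@104 #5:1@105]
After op 6 [order #6] limit_buy(price=100, qty=6): fills=none; bids=[#6:6@100 #1:1@98 #4:2@95] asks=[#3:6@104 #5:1@105]
After op 7 [order #7] limit_sell(price=104, qty=8): fills=none; bids=[#6:6@100 #1:1@98 #4:2@95] asks=[#3:6@104 #7:8@104 #5:1@105]

Answer: bid=98 ask=-
bid=98 ask=-
bid=98 ask=104
bid=98 ask=104
bid=98 ask=104
bid=100 ask=104
bid=100 ask=104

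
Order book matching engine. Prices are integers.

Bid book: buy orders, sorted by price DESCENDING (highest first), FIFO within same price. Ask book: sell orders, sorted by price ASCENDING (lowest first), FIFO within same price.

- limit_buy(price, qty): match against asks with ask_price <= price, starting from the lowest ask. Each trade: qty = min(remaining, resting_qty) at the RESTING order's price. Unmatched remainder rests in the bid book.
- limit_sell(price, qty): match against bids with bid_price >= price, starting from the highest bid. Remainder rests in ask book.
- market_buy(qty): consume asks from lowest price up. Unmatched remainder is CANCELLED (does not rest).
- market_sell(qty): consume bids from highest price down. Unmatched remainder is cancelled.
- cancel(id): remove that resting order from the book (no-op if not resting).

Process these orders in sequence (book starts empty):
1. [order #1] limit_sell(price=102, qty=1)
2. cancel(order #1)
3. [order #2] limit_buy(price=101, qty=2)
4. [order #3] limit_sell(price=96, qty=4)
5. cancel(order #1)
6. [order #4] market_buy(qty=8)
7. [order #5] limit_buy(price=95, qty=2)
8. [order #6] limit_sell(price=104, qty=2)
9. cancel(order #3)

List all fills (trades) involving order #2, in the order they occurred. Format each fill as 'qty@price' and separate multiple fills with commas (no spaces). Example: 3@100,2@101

After op 1 [order #1] limit_sell(price=102, qty=1): fills=none; bids=[-] asks=[#1:1@102]
After op 2 cancel(order #1): fills=none; bids=[-] asks=[-]
After op 3 [order #2] limit_buy(price=101, qty=2): fills=none; bids=[#2:2@101] asks=[-]
After op 4 [order #3] limit_sell(price=96, qty=4): fills=#2x#3:2@101; bids=[-] asks=[#3:2@96]
After op 5 cancel(order #1): fills=none; bids=[-] asks=[#3:2@96]
After op 6 [order #4] market_buy(qty=8): fills=#4x#3:2@96; bids=[-] asks=[-]
After op 7 [order #5] limit_buy(price=95, qty=2): fills=none; bids=[#5:2@95] asks=[-]
After op 8 [order #6] limit_sell(price=104, qty=2): fills=none; bids=[#5:2@95] asks=[#6:2@104]
After op 9 cancel(order #3): fills=none; bids=[#5:2@95] asks=[#6:2@104]

Answer: 2@101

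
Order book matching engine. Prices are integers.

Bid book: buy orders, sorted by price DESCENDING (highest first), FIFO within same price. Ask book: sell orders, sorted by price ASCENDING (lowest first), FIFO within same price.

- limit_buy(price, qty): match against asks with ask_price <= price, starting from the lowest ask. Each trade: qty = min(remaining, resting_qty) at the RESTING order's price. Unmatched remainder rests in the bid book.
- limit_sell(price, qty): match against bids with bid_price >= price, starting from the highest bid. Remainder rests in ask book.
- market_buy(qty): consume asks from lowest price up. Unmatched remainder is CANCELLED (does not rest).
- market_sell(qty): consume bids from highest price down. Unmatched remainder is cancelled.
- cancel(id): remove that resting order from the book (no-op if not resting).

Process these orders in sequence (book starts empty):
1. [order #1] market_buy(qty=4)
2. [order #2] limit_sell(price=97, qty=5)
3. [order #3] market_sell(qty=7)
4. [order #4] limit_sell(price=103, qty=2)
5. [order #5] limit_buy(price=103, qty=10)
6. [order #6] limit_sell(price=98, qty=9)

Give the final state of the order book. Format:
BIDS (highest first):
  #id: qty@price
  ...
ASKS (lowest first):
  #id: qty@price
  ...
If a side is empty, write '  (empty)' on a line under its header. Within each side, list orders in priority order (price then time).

Answer: BIDS (highest first):
  (empty)
ASKS (lowest first):
  #6: 6@98

Derivation:
After op 1 [order #1] market_buy(qty=4): fills=none; bids=[-] asks=[-]
After op 2 [order #2] limit_sell(price=97, qty=5): fills=none; bids=[-] asks=[#2:5@97]
After op 3 [order #3] market_sell(qty=7): fills=none; bids=[-] asks=[#2:5@97]
After op 4 [order #4] limit_sell(price=103, qty=2): fills=none; bids=[-] asks=[#2:5@97 #4:2@103]
After op 5 [order #5] limit_buy(price=103, qty=10): fills=#5x#2:5@97 #5x#4:2@103; bids=[#5:3@103] asks=[-]
After op 6 [order #6] limit_sell(price=98, qty=9): fills=#5x#6:3@103; bids=[-] asks=[#6:6@98]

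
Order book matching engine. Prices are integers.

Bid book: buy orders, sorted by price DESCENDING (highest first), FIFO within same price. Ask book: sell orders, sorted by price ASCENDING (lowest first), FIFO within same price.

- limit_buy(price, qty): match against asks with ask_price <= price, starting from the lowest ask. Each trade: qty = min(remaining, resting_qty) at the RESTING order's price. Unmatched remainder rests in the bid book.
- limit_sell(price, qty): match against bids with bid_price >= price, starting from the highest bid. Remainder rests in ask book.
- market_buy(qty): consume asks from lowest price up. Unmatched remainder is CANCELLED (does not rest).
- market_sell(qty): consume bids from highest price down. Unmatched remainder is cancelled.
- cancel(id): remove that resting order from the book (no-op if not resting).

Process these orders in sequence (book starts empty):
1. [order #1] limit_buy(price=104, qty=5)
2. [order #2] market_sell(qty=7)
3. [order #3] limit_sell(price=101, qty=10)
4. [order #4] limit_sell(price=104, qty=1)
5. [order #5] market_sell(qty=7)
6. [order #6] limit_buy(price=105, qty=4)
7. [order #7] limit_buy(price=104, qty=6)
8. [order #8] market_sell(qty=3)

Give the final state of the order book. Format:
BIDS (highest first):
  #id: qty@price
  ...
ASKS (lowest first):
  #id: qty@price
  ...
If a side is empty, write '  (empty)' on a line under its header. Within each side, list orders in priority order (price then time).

After op 1 [order #1] limit_buy(price=104, qty=5): fills=none; bids=[#1:5@104] asks=[-]
After op 2 [order #2] market_sell(qty=7): fills=#1x#2:5@104; bids=[-] asks=[-]
After op 3 [order #3] limit_sell(price=101, qty=10): fills=none; bids=[-] asks=[#3:10@101]
After op 4 [order #4] limit_sell(price=104, qty=1): fills=none; bids=[-] asks=[#3:10@101 #4:1@104]
After op 5 [order #5] market_sell(qty=7): fills=none; bids=[-] asks=[#3:10@101 #4:1@104]
After op 6 [order #6] limit_buy(price=105, qty=4): fills=#6x#3:4@101; bids=[-] asks=[#3:6@101 #4:1@104]
After op 7 [order #7] limit_buy(price=104, qty=6): fills=#7x#3:6@101; bids=[-] asks=[#4:1@104]
After op 8 [order #8] market_sell(qty=3): fills=none; bids=[-] asks=[#4:1@104]

Answer: BIDS (highest first):
  (empty)
ASKS (lowest first):
  #4: 1@104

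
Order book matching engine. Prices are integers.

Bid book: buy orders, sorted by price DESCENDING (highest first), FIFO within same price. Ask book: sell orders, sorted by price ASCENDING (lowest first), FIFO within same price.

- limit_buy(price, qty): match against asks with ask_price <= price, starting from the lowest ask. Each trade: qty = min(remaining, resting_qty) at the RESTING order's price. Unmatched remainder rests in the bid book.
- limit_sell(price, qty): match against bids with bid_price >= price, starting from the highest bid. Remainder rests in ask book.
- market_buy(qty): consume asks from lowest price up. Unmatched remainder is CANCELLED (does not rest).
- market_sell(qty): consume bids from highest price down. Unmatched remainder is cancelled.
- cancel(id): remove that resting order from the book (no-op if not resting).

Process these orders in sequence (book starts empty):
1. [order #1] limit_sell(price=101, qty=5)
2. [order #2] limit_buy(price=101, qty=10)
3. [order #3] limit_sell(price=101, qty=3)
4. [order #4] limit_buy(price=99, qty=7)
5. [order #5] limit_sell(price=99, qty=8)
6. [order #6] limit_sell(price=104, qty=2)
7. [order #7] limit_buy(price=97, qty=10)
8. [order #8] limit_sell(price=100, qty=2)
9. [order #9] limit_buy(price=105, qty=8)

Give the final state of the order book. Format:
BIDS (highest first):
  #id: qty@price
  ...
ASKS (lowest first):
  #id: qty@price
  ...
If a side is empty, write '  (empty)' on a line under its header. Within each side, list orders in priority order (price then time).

After op 1 [order #1] limit_sell(price=101, qty=5): fills=none; bids=[-] asks=[#1:5@101]
After op 2 [order #2] limit_buy(price=101, qty=10): fills=#2x#1:5@101; bids=[#2:5@101] asks=[-]
After op 3 [order #3] limit_sell(price=101, qty=3): fills=#2x#3:3@101; bids=[#2:2@101] asks=[-]
After op 4 [order #4] limit_buy(price=99, qty=7): fills=none; bids=[#2:2@101 #4:7@99] asks=[-]
After op 5 [order #5] limit_sell(price=99, qty=8): fills=#2x#5:2@101 #4x#5:6@99; bids=[#4:1@99] asks=[-]
After op 6 [order #6] limit_sell(price=104, qty=2): fills=none; bids=[#4:1@99] asks=[#6:2@104]
After op 7 [order #7] limit_buy(price=97, qty=10): fills=none; bids=[#4:1@99 #7:10@97] asks=[#6:2@104]
After op 8 [order #8] limit_sell(price=100, qty=2): fills=none; bids=[#4:1@99 #7:10@97] asks=[#8:2@100 #6:2@104]
After op 9 [order #9] limit_buy(price=105, qty=8): fills=#9x#8:2@100 #9x#6:2@104; bids=[#9:4@105 #4:1@99 #7:10@97] asks=[-]

Answer: BIDS (highest first):
  #9: 4@105
  #4: 1@99
  #7: 10@97
ASKS (lowest first):
  (empty)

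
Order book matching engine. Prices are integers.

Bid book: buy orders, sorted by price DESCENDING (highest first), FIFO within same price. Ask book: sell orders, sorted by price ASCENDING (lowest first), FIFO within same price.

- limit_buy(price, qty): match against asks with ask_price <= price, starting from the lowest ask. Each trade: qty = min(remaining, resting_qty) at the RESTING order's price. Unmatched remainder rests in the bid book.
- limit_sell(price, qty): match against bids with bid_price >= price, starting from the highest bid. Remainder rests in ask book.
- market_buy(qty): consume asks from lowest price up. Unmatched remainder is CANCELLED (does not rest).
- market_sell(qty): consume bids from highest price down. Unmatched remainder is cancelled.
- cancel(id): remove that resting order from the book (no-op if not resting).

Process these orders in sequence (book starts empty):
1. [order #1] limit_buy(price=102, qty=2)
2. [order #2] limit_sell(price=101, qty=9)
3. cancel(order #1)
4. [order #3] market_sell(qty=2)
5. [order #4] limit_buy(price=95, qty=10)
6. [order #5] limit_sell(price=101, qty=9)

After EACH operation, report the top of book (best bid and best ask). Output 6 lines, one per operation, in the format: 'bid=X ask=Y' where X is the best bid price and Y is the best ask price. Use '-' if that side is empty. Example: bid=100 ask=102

After op 1 [order #1] limit_buy(price=102, qty=2): fills=none; bids=[#1:2@102] asks=[-]
After op 2 [order #2] limit_sell(price=101, qty=9): fills=#1x#2:2@102; bids=[-] asks=[#2:7@101]
After op 3 cancel(order #1): fills=none; bids=[-] asks=[#2:7@101]
After op 4 [order #3] market_sell(qty=2): fills=none; bids=[-] asks=[#2:7@101]
After op 5 [order #4] limit_buy(price=95, qty=10): fills=none; bids=[#4:10@95] asks=[#2:7@101]
After op 6 [order #5] limit_sell(price=101, qty=9): fills=none; bids=[#4:10@95] asks=[#2:7@101 #5:9@101]

Answer: bid=102 ask=-
bid=- ask=101
bid=- ask=101
bid=- ask=101
bid=95 ask=101
bid=95 ask=101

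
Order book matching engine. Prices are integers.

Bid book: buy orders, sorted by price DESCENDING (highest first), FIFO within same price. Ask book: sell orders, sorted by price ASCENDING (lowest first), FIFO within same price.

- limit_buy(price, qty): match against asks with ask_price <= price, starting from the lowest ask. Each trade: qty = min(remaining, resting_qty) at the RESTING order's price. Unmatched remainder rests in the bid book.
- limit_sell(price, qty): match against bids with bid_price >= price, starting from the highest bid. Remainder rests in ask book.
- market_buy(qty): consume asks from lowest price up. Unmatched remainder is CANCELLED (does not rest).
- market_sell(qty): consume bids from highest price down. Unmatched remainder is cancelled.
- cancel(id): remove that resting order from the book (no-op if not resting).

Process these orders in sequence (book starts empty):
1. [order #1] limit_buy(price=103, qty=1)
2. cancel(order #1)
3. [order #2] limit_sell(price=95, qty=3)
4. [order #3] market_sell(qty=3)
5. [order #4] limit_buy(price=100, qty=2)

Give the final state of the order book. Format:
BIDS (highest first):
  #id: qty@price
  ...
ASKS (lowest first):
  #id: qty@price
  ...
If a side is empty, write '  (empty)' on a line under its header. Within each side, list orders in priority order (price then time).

After op 1 [order #1] limit_buy(price=103, qty=1): fills=none; bids=[#1:1@103] asks=[-]
After op 2 cancel(order #1): fills=none; bids=[-] asks=[-]
After op 3 [order #2] limit_sell(price=95, qty=3): fills=none; bids=[-] asks=[#2:3@95]
After op 4 [order #3] market_sell(qty=3): fills=none; bids=[-] asks=[#2:3@95]
After op 5 [order #4] limit_buy(price=100, qty=2): fills=#4x#2:2@95; bids=[-] asks=[#2:1@95]

Answer: BIDS (highest first):
  (empty)
ASKS (lowest first):
  #2: 1@95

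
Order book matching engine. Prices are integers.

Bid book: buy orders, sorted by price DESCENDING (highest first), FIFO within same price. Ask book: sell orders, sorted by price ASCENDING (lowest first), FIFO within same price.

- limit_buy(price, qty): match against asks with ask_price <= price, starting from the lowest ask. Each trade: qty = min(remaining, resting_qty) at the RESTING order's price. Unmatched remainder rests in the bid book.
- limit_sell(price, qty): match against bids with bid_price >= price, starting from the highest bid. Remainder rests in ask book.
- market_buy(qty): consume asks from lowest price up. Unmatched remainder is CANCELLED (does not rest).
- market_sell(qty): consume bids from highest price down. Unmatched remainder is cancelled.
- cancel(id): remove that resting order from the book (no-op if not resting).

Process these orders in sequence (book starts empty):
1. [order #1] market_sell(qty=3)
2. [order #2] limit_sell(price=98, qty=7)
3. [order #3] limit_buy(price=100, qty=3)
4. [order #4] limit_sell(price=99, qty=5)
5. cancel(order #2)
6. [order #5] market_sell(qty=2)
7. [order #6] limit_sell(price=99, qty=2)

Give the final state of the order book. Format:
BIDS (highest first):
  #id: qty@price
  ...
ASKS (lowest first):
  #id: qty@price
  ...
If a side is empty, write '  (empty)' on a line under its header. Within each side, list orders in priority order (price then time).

After op 1 [order #1] market_sell(qty=3): fills=none; bids=[-] asks=[-]
After op 2 [order #2] limit_sell(price=98, qty=7): fills=none; bids=[-] asks=[#2:7@98]
After op 3 [order #3] limit_buy(price=100, qty=3): fills=#3x#2:3@98; bids=[-] asks=[#2:4@98]
After op 4 [order #4] limit_sell(price=99, qty=5): fills=none; bids=[-] asks=[#2:4@98 #4:5@99]
After op 5 cancel(order #2): fills=none; bids=[-] asks=[#4:5@99]
After op 6 [order #5] market_sell(qty=2): fills=none; bids=[-] asks=[#4:5@99]
After op 7 [order #6] limit_sell(price=99, qty=2): fills=none; bids=[-] asks=[#4:5@99 #6:2@99]

Answer: BIDS (highest first):
  (empty)
ASKS (lowest first):
  #4: 5@99
  #6: 2@99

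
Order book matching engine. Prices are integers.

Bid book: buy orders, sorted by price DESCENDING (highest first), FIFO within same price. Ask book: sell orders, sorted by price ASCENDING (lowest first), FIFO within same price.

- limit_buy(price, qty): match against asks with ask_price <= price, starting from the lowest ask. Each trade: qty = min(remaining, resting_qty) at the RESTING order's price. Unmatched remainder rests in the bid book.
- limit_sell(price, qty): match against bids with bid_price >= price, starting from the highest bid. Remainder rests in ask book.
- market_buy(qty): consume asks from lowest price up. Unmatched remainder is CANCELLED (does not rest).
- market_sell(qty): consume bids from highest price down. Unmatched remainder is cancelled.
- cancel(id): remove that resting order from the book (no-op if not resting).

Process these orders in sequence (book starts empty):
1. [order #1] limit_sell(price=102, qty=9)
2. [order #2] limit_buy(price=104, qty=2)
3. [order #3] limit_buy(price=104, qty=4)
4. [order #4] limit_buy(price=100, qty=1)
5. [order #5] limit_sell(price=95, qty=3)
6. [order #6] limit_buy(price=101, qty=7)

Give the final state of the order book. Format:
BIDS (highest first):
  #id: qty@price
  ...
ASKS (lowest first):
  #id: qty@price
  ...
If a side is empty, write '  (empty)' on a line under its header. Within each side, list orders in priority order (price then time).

After op 1 [order #1] limit_sell(price=102, qty=9): fills=none; bids=[-] asks=[#1:9@102]
After op 2 [order #2] limit_buy(price=104, qty=2): fills=#2x#1:2@102; bids=[-] asks=[#1:7@102]
After op 3 [order #3] limit_buy(price=104, qty=4): fills=#3x#1:4@102; bids=[-] asks=[#1:3@102]
After op 4 [order #4] limit_buy(price=100, qty=1): fills=none; bids=[#4:1@100] asks=[#1:3@102]
After op 5 [order #5] limit_sell(price=95, qty=3): fills=#4x#5:1@100; bids=[-] asks=[#5:2@95 #1:3@102]
After op 6 [order #6] limit_buy(price=101, qty=7): fills=#6x#5:2@95; bids=[#6:5@101] asks=[#1:3@102]

Answer: BIDS (highest first):
  #6: 5@101
ASKS (lowest first):
  #1: 3@102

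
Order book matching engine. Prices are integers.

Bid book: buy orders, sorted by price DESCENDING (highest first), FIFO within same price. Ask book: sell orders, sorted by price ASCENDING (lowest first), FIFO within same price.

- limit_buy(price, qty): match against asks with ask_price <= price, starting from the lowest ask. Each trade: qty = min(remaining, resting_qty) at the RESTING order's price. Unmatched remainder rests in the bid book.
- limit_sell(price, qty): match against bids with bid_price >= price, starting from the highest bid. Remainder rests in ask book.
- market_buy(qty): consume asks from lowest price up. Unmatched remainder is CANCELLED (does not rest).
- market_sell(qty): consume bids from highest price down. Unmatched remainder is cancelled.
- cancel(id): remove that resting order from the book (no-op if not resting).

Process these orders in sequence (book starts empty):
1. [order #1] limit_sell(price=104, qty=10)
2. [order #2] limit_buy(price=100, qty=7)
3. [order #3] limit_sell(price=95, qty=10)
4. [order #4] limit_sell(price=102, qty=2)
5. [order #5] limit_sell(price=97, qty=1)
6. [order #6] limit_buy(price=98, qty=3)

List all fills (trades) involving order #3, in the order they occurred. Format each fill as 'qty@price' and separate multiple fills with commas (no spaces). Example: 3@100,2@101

After op 1 [order #1] limit_sell(price=104, qty=10): fills=none; bids=[-] asks=[#1:10@104]
After op 2 [order #2] limit_buy(price=100, qty=7): fills=none; bids=[#2:7@100] asks=[#1:10@104]
After op 3 [order #3] limit_sell(price=95, qty=10): fills=#2x#3:7@100; bids=[-] asks=[#3:3@95 #1:10@104]
After op 4 [order #4] limit_sell(price=102, qty=2): fills=none; bids=[-] asks=[#3:3@95 #4:2@102 #1:10@104]
After op 5 [order #5] limit_sell(price=97, qty=1): fills=none; bids=[-] asks=[#3:3@95 #5:1@97 #4:2@102 #1:10@104]
After op 6 [order #6] limit_buy(price=98, qty=3): fills=#6x#3:3@95; bids=[-] asks=[#5:1@97 #4:2@102 #1:10@104]

Answer: 7@100,3@95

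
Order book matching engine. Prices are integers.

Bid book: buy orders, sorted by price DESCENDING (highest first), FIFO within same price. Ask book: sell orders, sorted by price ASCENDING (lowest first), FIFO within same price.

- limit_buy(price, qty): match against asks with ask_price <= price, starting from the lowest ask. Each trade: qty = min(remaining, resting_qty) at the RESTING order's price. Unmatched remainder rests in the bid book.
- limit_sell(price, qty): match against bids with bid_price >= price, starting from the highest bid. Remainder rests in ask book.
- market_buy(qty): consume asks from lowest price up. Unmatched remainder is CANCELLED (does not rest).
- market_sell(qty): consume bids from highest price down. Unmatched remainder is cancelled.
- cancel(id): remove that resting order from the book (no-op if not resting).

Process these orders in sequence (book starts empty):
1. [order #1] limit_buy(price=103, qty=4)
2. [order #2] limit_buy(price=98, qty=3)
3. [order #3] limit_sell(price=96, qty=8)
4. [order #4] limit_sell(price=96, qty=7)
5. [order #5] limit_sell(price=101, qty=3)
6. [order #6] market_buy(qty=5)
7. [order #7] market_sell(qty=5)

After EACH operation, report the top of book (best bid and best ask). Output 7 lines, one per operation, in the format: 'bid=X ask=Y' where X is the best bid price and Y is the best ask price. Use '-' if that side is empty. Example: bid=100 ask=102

Answer: bid=103 ask=-
bid=103 ask=-
bid=- ask=96
bid=- ask=96
bid=- ask=96
bid=- ask=96
bid=- ask=96

Derivation:
After op 1 [order #1] limit_buy(price=103, qty=4): fills=none; bids=[#1:4@103] asks=[-]
After op 2 [order #2] limit_buy(price=98, qty=3): fills=none; bids=[#1:4@103 #2:3@98] asks=[-]
After op 3 [order #3] limit_sell(price=96, qty=8): fills=#1x#3:4@103 #2x#3:3@98; bids=[-] asks=[#3:1@96]
After op 4 [order #4] limit_sell(price=96, qty=7): fills=none; bids=[-] asks=[#3:1@96 #4:7@96]
After op 5 [order #5] limit_sell(price=101, qty=3): fills=none; bids=[-] asks=[#3:1@96 #4:7@96 #5:3@101]
After op 6 [order #6] market_buy(qty=5): fills=#6x#3:1@96 #6x#4:4@96; bids=[-] asks=[#4:3@96 #5:3@101]
After op 7 [order #7] market_sell(qty=5): fills=none; bids=[-] asks=[#4:3@96 #5:3@101]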